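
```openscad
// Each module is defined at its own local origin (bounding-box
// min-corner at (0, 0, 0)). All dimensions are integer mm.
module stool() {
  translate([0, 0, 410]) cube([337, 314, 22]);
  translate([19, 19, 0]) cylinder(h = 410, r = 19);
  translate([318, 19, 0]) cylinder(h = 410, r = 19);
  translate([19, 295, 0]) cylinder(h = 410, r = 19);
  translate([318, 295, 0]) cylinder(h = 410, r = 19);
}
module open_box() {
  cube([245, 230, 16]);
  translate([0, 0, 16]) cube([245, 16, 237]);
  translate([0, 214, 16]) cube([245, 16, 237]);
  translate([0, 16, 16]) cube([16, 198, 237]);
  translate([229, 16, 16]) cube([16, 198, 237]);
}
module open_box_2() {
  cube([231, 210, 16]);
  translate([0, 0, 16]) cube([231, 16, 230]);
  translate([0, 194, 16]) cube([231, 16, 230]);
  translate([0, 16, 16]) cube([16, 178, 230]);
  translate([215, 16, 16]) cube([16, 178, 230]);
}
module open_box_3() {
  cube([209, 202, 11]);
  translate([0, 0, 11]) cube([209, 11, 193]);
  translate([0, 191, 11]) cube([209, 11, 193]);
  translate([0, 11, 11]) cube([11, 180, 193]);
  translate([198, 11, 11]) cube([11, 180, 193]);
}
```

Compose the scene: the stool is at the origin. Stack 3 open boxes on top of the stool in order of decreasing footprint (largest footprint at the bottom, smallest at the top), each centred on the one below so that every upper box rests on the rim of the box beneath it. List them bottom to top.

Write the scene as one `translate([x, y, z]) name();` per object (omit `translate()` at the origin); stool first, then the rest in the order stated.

stool();
translate([46, 42, 432]) open_box();
translate([53, 52, 685]) open_box_2();
translate([64, 56, 931]) open_box_3();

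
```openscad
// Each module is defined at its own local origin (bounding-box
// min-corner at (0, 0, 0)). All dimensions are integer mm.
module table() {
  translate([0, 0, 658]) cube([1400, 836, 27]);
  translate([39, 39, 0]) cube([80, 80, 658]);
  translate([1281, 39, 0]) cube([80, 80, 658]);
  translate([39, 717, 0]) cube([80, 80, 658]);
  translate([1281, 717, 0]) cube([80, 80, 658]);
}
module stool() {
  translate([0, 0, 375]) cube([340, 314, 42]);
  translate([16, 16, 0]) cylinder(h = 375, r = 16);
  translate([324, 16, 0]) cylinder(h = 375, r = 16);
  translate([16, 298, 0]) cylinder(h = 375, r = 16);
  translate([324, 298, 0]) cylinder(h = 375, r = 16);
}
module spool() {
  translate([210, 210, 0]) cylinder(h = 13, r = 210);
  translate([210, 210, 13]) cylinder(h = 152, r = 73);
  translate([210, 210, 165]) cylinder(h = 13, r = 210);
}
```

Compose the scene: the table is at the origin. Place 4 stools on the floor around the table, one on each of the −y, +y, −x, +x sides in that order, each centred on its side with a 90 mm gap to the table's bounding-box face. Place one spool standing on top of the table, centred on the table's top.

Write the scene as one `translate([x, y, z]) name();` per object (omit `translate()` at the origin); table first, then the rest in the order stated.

table();
translate([530, -404, 0]) stool();
translate([530, 926, 0]) stool();
translate([-430, 261, 0]) stool();
translate([1490, 261, 0]) stool();
translate([490, 208, 685]) spool();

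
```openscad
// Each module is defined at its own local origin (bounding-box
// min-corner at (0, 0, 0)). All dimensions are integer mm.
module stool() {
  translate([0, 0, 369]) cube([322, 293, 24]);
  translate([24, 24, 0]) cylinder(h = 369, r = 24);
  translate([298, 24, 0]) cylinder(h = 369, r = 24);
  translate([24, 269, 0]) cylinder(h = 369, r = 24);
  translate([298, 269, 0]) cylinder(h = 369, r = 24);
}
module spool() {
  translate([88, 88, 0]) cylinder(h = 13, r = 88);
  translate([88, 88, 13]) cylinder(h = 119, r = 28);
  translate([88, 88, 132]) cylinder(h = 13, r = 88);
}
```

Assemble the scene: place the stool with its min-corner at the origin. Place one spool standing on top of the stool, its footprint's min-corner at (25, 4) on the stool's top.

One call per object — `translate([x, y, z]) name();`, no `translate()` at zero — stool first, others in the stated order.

stool();
translate([25, 4, 393]) spool();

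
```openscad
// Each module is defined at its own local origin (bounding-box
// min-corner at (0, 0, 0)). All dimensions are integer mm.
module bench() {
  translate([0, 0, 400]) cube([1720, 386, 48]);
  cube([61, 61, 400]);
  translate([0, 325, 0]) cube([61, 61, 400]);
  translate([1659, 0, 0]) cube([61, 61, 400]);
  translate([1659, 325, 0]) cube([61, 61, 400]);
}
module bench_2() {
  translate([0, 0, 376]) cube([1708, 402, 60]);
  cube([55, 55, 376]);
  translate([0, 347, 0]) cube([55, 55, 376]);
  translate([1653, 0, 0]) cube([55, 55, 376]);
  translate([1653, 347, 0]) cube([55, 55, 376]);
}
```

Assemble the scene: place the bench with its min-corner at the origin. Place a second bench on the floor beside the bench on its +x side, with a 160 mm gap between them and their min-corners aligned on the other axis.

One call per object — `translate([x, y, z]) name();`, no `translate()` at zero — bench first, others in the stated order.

bench();
translate([1880, 0, 0]) bench_2();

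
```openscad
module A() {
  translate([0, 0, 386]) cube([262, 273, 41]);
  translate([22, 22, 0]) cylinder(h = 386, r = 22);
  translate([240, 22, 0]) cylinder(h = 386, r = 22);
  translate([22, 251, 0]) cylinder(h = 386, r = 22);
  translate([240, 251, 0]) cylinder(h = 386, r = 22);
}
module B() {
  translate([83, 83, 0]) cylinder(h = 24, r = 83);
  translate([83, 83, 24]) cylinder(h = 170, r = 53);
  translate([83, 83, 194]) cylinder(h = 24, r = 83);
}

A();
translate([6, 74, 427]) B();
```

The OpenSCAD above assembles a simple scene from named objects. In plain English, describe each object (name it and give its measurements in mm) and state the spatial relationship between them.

A is a four-legged stool. The seat is 262×273 mm, 41 mm thick, top at z = 427 mm. It stands on four round legs, each 44 mm in diameter, from z = 0 to the seat underside, each leg's axis is inset half a diameter from the nearest pair of seat edges (so the leg's bounding box is flush with the corner).

B is a spool: two coaxial disc flanges of radius 83 mm and thickness 24 mm, joined by a core cylinder of radius 53 mm and height 170 mm. The lower flange rests on z = 0 and the three cylinders share a vertical axis.

The spool is on top of the stool.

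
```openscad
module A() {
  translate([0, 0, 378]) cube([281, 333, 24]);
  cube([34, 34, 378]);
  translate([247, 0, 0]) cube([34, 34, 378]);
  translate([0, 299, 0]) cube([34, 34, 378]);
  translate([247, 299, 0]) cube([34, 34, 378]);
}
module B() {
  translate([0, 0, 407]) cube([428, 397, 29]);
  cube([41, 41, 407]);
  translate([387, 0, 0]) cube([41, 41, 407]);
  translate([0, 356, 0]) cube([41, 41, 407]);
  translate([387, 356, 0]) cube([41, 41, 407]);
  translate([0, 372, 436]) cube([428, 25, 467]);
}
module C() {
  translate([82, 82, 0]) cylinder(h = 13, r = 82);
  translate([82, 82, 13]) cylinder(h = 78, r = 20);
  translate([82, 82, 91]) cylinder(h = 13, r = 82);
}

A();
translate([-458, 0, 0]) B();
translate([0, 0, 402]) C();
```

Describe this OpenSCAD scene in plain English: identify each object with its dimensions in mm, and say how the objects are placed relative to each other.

A is a four-legged stool. The seat is a 281×333×24 mm slab whose top surface is at z = 402 mm; four square legs, each 34×34 mm in cross-section, run from the floor (z = 0) to the underside of the seat, each flush with a corner of the seat.

B is a chair: 428×397 mm seat, 29 mm thick, top at z = 436 mm, on four 41 mm square corner legs flush with the seat edges. A 25 mm thick backrest slab spans the full seat width, extending 467 mm above the seat top, its back face flush with the seat's +y edge.

C is a spool: two coaxial disc flanges of radius 82 mm and thickness 13 mm, joined by a core cylinder of radius 20 mm and height 78 mm. The lower flange rests on z = 0 and the three cylinders share a vertical axis.

The chair is on the floor beside the stool on its −x side. The spool is on top of the stool.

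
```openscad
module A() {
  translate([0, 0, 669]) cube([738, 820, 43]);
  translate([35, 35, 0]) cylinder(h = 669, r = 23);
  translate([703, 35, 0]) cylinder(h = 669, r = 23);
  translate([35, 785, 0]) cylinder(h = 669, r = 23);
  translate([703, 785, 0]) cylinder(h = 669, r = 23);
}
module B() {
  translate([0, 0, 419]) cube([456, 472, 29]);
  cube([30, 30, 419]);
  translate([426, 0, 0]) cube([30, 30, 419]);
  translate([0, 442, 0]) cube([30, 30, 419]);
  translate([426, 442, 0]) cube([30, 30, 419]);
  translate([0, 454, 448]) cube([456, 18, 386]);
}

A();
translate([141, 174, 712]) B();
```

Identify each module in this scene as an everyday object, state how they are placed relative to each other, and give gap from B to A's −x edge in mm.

A is a table. B is a chair. The chair is on top of the table, centred. The gap from the chair to the table's −x edge is 141 mm.

The chair's min-x is at 141; the table's min-x is 0; gap = 141 mm.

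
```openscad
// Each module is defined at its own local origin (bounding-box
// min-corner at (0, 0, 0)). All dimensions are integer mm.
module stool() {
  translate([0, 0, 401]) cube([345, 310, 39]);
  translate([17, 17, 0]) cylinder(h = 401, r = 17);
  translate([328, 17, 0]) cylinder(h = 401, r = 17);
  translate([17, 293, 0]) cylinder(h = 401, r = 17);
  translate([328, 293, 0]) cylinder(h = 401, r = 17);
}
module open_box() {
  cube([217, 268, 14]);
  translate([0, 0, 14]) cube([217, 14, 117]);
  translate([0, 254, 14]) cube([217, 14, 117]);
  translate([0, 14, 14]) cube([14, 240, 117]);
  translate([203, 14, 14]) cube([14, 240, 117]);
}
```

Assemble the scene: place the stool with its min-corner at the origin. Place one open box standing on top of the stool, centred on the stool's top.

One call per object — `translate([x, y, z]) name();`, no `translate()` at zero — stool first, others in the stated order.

stool();
translate([64, 21, 440]) open_box();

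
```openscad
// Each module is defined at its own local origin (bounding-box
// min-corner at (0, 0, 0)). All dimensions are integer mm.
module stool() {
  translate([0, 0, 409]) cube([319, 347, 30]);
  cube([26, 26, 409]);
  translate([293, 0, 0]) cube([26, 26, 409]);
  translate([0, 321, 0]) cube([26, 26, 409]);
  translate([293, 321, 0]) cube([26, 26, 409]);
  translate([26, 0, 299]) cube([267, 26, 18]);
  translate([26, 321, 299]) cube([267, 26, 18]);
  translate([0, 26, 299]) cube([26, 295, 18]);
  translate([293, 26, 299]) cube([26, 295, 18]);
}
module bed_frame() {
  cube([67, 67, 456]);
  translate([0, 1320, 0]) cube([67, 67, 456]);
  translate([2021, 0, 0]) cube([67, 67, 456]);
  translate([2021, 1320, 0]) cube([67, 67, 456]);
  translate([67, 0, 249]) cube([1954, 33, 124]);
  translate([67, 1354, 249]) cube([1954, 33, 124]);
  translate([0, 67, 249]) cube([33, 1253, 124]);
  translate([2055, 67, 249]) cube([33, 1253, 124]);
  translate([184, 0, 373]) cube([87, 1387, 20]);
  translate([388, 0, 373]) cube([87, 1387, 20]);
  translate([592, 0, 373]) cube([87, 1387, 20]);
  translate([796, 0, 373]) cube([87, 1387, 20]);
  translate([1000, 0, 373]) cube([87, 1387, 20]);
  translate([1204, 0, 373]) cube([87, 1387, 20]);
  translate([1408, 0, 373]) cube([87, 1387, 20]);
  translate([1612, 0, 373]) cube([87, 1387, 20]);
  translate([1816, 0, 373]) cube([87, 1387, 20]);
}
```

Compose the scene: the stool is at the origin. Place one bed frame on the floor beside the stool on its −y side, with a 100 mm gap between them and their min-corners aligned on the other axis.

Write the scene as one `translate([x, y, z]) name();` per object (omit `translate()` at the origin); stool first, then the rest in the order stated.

stool();
translate([0, -1487, 0]) bed_frame();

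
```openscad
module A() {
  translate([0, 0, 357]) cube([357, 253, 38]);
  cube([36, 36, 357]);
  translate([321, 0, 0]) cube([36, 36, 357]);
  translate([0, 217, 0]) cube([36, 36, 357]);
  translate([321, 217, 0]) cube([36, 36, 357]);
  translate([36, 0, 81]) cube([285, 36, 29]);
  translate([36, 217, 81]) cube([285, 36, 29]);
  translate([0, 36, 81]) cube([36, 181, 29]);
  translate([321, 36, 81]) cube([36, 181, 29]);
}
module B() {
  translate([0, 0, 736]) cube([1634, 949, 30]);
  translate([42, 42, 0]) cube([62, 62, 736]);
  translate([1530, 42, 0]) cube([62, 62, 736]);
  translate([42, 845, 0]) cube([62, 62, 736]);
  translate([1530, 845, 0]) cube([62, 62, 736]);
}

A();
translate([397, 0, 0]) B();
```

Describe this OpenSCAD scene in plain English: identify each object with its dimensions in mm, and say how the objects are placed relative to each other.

A is a four-legged stool. The seat is 357×253 mm, 38 mm thick, top at z = 395 mm. It stands on four square legs, each 36×36 mm in cross-section, from z = 0 to the seat underside, each flush with a corner of the seat. Four stretchers, 36 mm wide and 29 mm tall, connect adjacent legs with their undersides at z = 81 mm, each running between the inner faces of the legs it joins and aligned with the legs' outer faces on the other axis.

B is a table with a 1634×949 mm rectangular top, 30 mm thick, top surface at z = 766 mm, supported by four 62×62 mm square legs, each inset 42 mm from the nearest pair of top edges, running from the floor.

The table is on the floor beside the stool on its +x side.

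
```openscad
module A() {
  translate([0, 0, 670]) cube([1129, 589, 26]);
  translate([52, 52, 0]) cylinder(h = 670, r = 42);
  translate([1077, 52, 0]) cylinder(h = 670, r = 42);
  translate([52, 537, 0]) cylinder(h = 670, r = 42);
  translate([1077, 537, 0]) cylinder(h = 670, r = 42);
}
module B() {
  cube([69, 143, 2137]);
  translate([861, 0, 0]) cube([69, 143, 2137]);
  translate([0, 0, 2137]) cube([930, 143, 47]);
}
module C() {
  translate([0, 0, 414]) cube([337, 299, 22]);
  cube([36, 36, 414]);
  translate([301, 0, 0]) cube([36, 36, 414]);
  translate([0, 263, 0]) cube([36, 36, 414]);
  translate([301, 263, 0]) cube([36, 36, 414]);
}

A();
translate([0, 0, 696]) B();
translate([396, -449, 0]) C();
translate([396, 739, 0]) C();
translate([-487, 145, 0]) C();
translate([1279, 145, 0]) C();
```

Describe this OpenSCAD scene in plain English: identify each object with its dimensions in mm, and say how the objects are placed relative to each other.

A is a table with a 1129×589 mm rectangular top, 26 mm thick, top surface at z = 696 mm, supported by four round legs of 84 mm diameter, each leg's bounding box inset 10 mm from the nearest pair of top edges, running from the floor.

B is a door frame. The clear opening is 792 mm wide and 2137 mm high. Two 69 mm wide jambs, 143 mm deep, stand either side of the opening from the floor to the top of the opening. A 47 mm thick head sits across the top of both jambs, spanning the full outside width of the frame.

C is a four-legged stool. The seat is 337×299 mm, 22 mm thick, top at z = 436 mm. It stands on four square legs, each 36×36 mm in cross-section, from z = 0 to the seat underside, each flush with a corner of the seat.

The door frame is on top of the table. Four stools sit around the table at the −y, +y, −x, +x sides.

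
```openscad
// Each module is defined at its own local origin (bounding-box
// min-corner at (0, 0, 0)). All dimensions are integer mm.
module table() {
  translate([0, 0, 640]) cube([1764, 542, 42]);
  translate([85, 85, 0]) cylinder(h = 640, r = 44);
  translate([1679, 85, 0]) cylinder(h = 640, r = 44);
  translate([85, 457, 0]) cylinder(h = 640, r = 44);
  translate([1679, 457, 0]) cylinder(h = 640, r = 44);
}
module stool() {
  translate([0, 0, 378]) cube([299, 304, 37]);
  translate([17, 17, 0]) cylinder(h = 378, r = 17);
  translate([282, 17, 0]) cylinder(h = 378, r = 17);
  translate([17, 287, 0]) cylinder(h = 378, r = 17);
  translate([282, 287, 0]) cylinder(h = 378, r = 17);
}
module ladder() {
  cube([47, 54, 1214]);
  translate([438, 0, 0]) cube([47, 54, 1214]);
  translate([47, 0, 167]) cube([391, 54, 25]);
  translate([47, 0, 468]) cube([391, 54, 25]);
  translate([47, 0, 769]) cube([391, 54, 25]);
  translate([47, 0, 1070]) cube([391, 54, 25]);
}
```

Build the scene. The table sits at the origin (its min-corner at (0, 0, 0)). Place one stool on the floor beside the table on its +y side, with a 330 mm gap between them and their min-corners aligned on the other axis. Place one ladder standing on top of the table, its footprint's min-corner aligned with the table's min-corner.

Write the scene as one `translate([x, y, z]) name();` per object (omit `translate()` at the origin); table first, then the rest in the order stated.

table();
translate([0, 872, 0]) stool();
translate([0, 0, 682]) ladder();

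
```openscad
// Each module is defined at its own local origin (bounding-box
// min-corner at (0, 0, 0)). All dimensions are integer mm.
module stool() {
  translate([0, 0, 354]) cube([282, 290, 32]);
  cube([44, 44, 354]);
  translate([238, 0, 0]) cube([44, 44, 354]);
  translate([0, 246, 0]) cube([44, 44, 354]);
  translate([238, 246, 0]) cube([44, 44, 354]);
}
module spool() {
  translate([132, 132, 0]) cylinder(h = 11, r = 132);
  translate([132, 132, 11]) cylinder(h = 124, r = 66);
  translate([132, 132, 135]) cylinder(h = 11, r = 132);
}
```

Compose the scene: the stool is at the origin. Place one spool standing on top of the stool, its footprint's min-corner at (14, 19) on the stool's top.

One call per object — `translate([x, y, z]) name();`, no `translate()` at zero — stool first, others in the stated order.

stool();
translate([14, 19, 386]) spool();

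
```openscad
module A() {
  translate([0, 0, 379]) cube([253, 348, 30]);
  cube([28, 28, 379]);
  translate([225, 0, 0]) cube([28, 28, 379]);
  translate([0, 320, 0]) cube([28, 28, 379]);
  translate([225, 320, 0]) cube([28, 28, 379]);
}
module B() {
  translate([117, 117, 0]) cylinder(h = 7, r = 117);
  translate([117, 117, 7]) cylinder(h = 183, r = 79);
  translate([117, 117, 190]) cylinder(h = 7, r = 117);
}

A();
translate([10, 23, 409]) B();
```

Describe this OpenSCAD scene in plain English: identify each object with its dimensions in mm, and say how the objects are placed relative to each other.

A is a four-legged stool. The seat is a 253×348×30 mm slab whose top surface is at z = 409 mm; four square legs, each 28×28 mm in cross-section, run from the floor (z = 0) to the underside of the seat, each flush with a corner of the seat.

B is a spool: two coaxial disc flanges of radius 117 mm and thickness 7 mm, joined by a core cylinder of radius 79 mm and height 183 mm. The lower flange rests on z = 0 and the three cylinders share a vertical axis.

The spool is on top of the stool.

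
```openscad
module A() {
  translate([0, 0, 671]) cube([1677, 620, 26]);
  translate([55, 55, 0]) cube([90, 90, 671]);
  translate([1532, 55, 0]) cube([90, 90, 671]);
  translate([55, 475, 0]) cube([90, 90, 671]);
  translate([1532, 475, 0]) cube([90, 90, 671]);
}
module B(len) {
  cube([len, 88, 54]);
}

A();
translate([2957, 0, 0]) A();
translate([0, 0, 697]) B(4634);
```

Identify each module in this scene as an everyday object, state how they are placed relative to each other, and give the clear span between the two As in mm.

A is a table. B is a beam. A beam spans the tops of two tables. The clear span between the two tables is 1280 mm.

Second table starts at x = 2957; first ends at x = 1677; clear span = 2957 − 1677 = 1280 mm.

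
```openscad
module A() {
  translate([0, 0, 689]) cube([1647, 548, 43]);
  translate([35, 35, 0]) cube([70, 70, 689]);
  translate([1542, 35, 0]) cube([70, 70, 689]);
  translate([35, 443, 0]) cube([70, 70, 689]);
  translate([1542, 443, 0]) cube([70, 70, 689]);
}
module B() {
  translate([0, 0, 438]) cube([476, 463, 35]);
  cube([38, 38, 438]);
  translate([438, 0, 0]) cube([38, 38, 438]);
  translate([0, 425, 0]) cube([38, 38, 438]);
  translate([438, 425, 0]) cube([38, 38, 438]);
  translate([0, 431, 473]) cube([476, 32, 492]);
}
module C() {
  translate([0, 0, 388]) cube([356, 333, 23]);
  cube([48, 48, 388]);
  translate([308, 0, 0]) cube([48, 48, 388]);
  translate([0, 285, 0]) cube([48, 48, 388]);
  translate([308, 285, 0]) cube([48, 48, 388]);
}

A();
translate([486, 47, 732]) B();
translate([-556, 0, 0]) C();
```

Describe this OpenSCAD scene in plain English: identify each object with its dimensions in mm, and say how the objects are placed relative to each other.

A is a rectangular dining table. The top is 1647×548×43 mm with its upper surface at z = 732 mm. It stands on four 70×70 mm square legs, each inset 35 mm from the nearest pair of top edges, running from the floor to the underside of the top.

B is a chair. The seat is a 476×463×35 mm slab with its top at z = 473 mm, on four 38×38 mm corner legs (flush with the seat edges, standing on z = 0). A flat backrest 32 mm thick, 492 mm tall, spans the full seat width and rises from the seat top along its +y edge, rear face flush with the rear of the seat.

C is a simple wooden stool: a rectangular seat 356 mm (x) by 333 mm (y), 23 mm thick, top face at z = 411 mm, on four square legs, each 48×48 mm in cross-section. The legs rest on z = 0, each flush with a corner of the seat.

The chair is on top of the table. The stool is on the floor beside the table on its −x side.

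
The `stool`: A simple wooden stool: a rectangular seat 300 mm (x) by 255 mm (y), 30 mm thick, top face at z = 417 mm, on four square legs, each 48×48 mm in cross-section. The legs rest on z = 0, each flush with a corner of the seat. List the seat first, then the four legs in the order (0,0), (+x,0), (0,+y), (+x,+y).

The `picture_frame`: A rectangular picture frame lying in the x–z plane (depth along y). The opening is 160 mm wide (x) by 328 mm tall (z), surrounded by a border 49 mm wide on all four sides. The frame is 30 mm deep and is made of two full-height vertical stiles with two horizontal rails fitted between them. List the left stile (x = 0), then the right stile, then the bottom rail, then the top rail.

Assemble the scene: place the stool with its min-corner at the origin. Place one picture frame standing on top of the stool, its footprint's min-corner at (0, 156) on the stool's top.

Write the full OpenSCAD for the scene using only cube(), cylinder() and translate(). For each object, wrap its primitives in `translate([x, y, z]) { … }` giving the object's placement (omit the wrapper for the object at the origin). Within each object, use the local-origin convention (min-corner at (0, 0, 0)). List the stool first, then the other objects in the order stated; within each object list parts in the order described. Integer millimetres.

translate([0, 0, 387]) cube([300, 255, 30]);
cube([48, 48, 387]);
translate([252, 0, 0]) cube([48, 48, 387]);
translate([0, 207, 0]) cube([48, 48, 387]);
translate([252, 207, 0]) cube([48, 48, 387]);
translate([0, 156, 417]) {
  cube([49, 30, 426]);
  translate([209, 0, 0]) cube([49, 30, 426]);
  translate([49, 0, 0]) cube([160, 30, 49]);
  translate([49, 0, 377]) cube([160, 30, 49]);
}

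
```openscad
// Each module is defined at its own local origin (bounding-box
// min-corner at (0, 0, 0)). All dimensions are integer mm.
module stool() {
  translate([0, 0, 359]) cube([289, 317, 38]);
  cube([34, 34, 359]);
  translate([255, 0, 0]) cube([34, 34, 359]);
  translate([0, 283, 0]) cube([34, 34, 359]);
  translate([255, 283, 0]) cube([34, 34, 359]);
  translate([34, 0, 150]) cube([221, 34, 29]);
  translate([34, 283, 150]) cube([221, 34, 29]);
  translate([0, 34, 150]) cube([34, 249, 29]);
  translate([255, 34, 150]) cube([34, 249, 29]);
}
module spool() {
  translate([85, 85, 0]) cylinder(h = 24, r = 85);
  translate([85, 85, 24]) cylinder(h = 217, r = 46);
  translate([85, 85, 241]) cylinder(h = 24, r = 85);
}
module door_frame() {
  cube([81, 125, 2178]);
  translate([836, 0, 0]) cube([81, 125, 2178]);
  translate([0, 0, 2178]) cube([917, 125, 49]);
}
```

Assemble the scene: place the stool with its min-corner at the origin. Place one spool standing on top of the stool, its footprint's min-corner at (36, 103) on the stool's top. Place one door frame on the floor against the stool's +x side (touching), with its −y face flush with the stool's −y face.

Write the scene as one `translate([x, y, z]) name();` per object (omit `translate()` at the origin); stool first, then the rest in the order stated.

stool();
translate([36, 103, 397]) spool();
translate([289, 0, 0]) door_frame();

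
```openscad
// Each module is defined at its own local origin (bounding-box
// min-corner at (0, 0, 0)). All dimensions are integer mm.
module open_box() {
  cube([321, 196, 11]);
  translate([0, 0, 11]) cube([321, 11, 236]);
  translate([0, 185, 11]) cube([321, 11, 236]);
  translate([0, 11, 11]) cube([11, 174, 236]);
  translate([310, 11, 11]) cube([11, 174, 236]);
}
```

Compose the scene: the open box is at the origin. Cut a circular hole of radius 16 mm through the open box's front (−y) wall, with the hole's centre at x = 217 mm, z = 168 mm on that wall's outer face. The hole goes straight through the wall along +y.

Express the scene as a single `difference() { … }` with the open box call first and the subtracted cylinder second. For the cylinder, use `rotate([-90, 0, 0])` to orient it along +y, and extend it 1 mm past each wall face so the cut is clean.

difference() {
  open_box();
  translate([217, -1, 168]) rotate([-90, 0, 0]) cylinder(h = 13, r = 16);
}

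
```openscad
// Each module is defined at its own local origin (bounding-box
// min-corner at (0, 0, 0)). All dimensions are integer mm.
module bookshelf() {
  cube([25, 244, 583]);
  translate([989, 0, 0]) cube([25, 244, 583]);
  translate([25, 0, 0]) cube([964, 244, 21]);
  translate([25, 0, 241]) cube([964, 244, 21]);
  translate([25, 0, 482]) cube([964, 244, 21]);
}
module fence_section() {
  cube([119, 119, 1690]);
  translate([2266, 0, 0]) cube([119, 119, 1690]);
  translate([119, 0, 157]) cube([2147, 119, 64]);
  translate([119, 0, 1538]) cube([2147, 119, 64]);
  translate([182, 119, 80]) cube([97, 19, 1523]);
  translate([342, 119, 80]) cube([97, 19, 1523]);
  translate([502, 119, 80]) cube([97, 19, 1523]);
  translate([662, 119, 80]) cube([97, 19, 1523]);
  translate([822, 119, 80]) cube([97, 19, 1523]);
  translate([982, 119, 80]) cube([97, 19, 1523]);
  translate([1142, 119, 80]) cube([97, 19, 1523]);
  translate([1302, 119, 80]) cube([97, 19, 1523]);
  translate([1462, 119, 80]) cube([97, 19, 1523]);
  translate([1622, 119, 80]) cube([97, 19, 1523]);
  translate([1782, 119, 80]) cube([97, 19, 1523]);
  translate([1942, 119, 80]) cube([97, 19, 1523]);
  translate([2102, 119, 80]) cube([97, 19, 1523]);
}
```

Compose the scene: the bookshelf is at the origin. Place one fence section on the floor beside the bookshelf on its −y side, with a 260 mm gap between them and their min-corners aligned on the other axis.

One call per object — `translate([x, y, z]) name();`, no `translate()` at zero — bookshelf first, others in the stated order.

bookshelf();
translate([0, -398, 0]) fence_section();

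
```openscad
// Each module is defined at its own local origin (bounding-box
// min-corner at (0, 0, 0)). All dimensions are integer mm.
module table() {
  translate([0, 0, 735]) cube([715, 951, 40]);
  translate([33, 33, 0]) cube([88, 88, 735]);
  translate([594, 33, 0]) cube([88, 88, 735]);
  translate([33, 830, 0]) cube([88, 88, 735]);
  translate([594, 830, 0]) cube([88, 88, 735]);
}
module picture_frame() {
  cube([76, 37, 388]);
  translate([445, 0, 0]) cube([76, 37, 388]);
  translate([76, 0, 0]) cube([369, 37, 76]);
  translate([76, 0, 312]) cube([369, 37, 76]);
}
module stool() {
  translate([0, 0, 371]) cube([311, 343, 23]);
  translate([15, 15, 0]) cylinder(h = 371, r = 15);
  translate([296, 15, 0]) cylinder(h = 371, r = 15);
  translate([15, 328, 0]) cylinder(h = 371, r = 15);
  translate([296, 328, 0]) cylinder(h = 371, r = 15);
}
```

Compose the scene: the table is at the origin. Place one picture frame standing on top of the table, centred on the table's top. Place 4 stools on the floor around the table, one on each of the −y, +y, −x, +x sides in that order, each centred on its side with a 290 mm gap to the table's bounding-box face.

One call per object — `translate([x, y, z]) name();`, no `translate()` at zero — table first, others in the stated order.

table();
translate([97, 457, 775]) picture_frame();
translate([202, -633, 0]) stool();
translate([202, 1241, 0]) stool();
translate([-601, 304, 0]) stool();
translate([1005, 304, 0]) stool();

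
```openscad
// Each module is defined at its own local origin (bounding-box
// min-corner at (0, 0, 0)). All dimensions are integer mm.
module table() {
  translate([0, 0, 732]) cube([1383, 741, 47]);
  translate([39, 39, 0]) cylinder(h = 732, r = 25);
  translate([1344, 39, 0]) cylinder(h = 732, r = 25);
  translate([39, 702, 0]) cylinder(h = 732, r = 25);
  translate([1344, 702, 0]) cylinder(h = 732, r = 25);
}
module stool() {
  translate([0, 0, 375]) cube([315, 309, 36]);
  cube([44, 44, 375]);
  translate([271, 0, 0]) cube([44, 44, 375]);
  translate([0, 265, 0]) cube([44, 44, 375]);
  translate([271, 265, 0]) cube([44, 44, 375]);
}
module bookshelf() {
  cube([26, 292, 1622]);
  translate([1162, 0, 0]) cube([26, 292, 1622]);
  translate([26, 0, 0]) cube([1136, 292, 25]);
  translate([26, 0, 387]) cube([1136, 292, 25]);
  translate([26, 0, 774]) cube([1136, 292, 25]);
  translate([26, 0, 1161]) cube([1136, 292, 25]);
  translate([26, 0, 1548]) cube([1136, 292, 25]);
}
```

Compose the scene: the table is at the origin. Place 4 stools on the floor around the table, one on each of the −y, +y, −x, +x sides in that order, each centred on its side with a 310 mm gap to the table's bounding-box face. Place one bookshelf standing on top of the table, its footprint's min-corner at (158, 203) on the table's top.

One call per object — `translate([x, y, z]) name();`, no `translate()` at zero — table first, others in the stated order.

table();
translate([534, -619, 0]) stool();
translate([534, 1051, 0]) stool();
translate([-625, 216, 0]) stool();
translate([1693, 216, 0]) stool();
translate([158, 203, 779]) bookshelf();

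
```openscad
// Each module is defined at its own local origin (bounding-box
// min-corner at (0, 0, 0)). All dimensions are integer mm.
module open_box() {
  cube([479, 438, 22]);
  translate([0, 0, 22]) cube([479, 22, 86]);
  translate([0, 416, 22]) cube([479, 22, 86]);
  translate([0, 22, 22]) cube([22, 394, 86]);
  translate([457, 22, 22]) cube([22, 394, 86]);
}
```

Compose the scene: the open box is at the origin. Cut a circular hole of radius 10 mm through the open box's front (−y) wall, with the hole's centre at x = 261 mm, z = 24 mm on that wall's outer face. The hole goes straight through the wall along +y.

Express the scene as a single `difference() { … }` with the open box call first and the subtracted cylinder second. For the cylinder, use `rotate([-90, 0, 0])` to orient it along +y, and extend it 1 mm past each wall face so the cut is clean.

difference() {
  open_box();
  translate([261, -1, 24]) rotate([-90, 0, 0]) cylinder(h = 24, r = 10);
}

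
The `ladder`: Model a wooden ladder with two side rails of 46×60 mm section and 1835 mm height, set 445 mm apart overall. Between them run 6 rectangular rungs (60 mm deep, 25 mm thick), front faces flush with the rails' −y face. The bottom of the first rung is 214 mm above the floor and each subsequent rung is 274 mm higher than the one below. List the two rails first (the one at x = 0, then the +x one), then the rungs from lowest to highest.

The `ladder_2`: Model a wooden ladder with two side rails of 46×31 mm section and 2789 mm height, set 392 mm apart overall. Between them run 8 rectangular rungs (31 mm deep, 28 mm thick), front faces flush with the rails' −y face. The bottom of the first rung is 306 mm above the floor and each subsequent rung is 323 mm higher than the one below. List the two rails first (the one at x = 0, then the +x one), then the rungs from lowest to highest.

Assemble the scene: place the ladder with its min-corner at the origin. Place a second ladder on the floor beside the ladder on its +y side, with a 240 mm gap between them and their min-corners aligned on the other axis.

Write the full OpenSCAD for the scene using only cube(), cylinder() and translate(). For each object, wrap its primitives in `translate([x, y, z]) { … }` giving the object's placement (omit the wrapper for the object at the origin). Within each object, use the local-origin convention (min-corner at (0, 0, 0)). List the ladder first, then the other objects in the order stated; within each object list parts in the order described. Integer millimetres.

cube([46, 60, 1835]);
translate([399, 0, 0]) cube([46, 60, 1835]);
translate([46, 0, 214]) cube([353, 60, 25]);
translate([46, 0, 488]) cube([353, 60, 25]);
translate([46, 0, 762]) cube([353, 60, 25]);
translate([46, 0, 1036]) cube([353, 60, 25]);
translate([46, 0, 1310]) cube([353, 60, 25]);
translate([46, 0, 1584]) cube([353, 60, 25]);
translate([0, 300, 0]) {
  cube([46, 31, 2789]);
  translate([346, 0, 0]) cube([46, 31, 2789]);
  translate([46, 0, 306]) cube([300, 31, 28]);
  translate([46, 0, 629]) cube([300, 31, 28]);
  translate([46, 0, 952]) cube([300, 31, 28]);
  translate([46, 0, 1275]) cube([300, 31, 28]);
  translate([46, 0, 1598]) cube([300, 31, 28]);
  translate([46, 0, 1921]) cube([300, 31, 28]);
  translate([46, 0, 2244]) cube([300, 31, 28]);
  translate([46, 0, 2567]) cube([300, 31, 28]);
}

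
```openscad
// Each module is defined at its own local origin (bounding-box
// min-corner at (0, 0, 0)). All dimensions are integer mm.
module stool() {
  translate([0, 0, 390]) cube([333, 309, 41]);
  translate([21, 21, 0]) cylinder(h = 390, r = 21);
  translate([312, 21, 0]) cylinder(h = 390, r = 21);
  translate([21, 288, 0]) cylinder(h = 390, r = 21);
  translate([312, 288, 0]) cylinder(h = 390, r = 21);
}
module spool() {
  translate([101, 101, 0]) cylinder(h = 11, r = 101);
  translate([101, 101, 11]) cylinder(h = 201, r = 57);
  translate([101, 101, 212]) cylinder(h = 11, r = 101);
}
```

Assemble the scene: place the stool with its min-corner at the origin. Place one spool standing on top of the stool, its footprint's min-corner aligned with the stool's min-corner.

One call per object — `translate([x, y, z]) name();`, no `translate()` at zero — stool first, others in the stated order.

stool();
translate([0, 0, 431]) spool();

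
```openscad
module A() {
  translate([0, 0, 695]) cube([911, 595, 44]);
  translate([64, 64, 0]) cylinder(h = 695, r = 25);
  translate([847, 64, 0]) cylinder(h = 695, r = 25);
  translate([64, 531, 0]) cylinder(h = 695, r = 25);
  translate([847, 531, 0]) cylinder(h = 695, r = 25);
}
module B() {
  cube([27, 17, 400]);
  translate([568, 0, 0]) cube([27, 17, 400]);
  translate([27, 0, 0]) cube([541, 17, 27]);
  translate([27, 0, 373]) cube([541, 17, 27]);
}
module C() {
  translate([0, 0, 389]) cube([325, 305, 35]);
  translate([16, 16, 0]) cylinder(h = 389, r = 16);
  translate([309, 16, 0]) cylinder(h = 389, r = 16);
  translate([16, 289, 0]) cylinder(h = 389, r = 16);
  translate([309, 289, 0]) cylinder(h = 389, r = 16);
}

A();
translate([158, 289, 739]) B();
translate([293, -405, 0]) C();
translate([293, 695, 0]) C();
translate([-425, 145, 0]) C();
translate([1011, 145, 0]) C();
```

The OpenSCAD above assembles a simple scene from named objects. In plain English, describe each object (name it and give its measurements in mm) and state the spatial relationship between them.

A is a table with a 911×595 mm rectangular top, 44 mm thick, top surface at z = 739 mm, supported by four round legs of 50 mm diameter, each leg's bounding box inset 39 mm from the nearest pair of top edges, running from the floor.

B is a picture frame with a 541×346 mm rectangular opening (x by z) and a uniform 27 mm border on every side. Frame depth is 17 mm along y. It is built from two vertical stiles running the full outside height and two horizontal rails spanning the gap between the stiles.

C is a four-legged stool. The seat is a 325×305×35 mm slab whose top surface is at z = 424 mm; four round legs, each 32 mm in diameter, run from the floor (z = 0) to the underside of the seat, each leg's axis is inset half a diameter from the nearest pair of seat edges (so the leg's bounding box is flush with the corner).

The picture frame is on top of the table, centred. Four stools sit around the table at the −y, +y, −x, +x sides.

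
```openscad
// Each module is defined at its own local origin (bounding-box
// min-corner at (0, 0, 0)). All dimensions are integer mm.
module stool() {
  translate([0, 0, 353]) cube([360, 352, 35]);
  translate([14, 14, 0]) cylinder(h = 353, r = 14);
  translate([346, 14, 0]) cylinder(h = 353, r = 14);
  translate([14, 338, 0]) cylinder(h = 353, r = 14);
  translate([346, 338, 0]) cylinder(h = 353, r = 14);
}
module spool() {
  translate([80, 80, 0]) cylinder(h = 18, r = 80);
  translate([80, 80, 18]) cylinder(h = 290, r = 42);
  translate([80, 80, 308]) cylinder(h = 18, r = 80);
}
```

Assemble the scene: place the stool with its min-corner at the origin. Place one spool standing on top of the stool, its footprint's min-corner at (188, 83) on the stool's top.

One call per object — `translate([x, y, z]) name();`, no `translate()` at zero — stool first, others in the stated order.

stool();
translate([188, 83, 388]) spool();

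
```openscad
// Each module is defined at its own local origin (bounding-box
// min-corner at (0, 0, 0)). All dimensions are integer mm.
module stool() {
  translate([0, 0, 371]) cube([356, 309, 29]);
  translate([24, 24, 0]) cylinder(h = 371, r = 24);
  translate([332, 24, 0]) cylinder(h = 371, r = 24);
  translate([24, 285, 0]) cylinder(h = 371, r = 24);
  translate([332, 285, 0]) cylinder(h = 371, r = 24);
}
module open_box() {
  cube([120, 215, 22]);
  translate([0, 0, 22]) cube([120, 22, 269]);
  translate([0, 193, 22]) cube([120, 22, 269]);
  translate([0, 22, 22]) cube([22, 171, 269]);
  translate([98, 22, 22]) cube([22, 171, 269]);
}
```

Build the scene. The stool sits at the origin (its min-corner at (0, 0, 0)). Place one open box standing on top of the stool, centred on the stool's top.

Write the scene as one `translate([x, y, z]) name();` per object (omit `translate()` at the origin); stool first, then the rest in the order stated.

stool();
translate([118, 47, 400]) open_box();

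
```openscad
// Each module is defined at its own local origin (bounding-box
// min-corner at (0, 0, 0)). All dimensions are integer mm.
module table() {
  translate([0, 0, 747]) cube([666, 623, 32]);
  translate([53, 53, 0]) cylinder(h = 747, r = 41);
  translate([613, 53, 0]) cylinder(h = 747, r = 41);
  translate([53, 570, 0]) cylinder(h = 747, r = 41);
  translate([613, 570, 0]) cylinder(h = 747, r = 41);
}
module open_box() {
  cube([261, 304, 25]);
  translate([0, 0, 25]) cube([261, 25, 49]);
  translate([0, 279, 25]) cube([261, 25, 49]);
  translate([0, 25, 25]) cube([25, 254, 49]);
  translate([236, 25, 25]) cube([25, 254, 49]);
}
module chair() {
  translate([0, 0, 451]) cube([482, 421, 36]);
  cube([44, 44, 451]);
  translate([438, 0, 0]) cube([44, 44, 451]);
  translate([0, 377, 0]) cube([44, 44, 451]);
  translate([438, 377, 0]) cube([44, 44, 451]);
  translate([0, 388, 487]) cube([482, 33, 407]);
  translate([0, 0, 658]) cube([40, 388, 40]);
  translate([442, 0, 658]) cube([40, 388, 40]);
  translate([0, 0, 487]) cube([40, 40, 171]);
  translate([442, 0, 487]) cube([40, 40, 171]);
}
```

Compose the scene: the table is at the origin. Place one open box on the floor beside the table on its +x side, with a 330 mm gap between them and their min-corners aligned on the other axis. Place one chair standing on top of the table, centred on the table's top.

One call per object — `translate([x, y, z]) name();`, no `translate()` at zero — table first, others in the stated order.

table();
translate([996, 0, 0]) open_box();
translate([92, 101, 779]) chair();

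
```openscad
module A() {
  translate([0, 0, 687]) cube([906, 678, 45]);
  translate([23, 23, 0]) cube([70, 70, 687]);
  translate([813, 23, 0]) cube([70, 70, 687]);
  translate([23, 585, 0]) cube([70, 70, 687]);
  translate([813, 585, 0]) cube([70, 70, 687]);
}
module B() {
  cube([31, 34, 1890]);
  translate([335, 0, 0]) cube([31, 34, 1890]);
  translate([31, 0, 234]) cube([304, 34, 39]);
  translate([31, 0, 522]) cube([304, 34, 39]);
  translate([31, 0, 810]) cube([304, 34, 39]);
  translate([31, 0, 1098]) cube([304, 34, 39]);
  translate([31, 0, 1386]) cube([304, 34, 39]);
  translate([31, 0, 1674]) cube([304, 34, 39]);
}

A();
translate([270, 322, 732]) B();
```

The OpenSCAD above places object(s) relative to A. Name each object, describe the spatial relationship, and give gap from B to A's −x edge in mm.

The ladder's min-x is at 270; the table's min-x is 0; gap = 270 mm.

A is a table. B is a ladder. The ladder is on top of the table, centred. The gap from the ladder to the table's −x edge is 270 mm.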